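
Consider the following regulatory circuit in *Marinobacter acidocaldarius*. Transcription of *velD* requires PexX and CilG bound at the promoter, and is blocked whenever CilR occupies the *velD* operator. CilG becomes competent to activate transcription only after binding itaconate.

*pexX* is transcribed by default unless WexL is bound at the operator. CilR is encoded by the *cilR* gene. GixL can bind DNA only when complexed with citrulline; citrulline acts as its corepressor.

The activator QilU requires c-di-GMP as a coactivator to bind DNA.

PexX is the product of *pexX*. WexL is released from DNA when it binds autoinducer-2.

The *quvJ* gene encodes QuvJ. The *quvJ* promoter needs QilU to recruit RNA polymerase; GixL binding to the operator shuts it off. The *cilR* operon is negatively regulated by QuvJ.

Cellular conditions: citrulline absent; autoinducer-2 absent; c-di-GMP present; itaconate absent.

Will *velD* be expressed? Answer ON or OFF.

OFF

Citrulline is absent, so GixL is inactive.
c-di-GMP is present, so QilU is active.
No repressor is bound and QilU is active, so *quvJ* is transcribed.
So QuvJ is produced and active.
With repressor QuvJ bound, *cilR* is not transcribed.
So CilR is not produced.
Autoinducer-2 is absent, so WexL is active.
With repressor WexL bound, *pexX* is not transcribed.
So PexX is not produced.
Itaconate is absent, so CilG is inactive.
Required activator PexX is absent, so *velD* is not transcribed.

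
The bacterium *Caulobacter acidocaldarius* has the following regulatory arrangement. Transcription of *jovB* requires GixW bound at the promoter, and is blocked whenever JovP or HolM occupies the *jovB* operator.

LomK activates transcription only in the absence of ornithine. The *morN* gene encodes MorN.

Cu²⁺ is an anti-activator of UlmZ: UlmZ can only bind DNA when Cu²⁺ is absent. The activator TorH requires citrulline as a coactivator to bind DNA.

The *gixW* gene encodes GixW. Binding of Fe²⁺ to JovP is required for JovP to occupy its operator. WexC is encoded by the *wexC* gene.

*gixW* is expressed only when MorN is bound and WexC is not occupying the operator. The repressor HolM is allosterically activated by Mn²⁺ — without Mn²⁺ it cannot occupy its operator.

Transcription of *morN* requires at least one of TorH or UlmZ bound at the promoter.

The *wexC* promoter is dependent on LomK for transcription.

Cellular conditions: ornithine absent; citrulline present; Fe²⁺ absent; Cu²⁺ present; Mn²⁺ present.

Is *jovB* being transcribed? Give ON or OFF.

OFF

Fe²⁺ is absent, so JovP is inactive.
Citrulline is present, so TorH is active.
Cu²⁺ is present, so UlmZ is inactive.
Activator TorH is present, so *morN* is transcribed.
So MorN is produced and active.
Ornithine is absent, so LomK is active.
No repressor is bound and LomK is active, so *wexC* is transcribed.
So WexC is produced and active.
With repressor WexC bound, *gixW* is not transcribed.
So GixW is not produced.
Mn²⁺ is present, so HolM is active.
With repressor HolM bound, *jovB* is not transcribed.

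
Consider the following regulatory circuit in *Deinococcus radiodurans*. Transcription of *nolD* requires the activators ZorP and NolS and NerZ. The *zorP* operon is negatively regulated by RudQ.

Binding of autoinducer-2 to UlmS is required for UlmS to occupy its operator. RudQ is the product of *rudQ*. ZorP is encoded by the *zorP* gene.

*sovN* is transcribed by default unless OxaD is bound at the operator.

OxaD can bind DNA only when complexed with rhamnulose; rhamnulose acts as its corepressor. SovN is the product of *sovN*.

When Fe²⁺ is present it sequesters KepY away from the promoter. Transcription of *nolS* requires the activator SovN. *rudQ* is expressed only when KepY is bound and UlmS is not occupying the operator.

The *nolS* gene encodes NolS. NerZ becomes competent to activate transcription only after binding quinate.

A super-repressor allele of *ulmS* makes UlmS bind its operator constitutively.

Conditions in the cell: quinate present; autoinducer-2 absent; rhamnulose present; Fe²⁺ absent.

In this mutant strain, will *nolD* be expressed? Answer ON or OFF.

Fe²⁺ is absent, so KepY is active.
UlmS is constitutively active in this strain.
With repressor UlmS bound, *rudQ* is not transcribed.
So RudQ is not produced.
With no repressor bound, *zorP* is transcribed.
So ZorP is produced and active.
Rhamnulose is present, so OxaD is active.
With repressor OxaD bound, *sovN* is not transcribed.
So SovN is not produced.
Required activator SovN is absent, so *nolS* is not transcribed.
So NolS is not produced.
Quinate is present, so NerZ is active.
Required activator NolS is absent, so *nolD* is not transcribed.

OFF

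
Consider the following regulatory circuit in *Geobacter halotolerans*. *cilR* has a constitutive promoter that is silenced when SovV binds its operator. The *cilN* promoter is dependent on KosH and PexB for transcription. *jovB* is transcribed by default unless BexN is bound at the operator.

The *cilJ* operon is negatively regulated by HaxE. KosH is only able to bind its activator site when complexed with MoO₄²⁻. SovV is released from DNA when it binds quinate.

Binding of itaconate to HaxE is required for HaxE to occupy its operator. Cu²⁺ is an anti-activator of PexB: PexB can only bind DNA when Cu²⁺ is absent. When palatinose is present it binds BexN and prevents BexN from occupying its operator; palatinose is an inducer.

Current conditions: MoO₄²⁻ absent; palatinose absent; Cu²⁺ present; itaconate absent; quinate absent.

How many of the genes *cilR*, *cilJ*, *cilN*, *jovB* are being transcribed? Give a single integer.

1

Quinate is absent, so SovV is active.
With repressor SovV bound, *cilR* is not transcribed.
→ *cilR* is OFF.
Itaconate is absent, so HaxE is inactive.
With no repressor bound, *cilJ* is transcribed.
→ *cilJ* is ON.
MoO₄²⁻ is absent, so KosH is inactive.
Cu²⁺ is present, so PexB is inactive.
Required activator KosH is absent, so *cilN* is not transcribed.
→ *cilN* is OFF.
Palatinose is absent, so BexN is active.
With repressor BexN bound, *jovB* is not transcribed.
→ *jovB* is OFF.
1 of the 4 genes is transcribed.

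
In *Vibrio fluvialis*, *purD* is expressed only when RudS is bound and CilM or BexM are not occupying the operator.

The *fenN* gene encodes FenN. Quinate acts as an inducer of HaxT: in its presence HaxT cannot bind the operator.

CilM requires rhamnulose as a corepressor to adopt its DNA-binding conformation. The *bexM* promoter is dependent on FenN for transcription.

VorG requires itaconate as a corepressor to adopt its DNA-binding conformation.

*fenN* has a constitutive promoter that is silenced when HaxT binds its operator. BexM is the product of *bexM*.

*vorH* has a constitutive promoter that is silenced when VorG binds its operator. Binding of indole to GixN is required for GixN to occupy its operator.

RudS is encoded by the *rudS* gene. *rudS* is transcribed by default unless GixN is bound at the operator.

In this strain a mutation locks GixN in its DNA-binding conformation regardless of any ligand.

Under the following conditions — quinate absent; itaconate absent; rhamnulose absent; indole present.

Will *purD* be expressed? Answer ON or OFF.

OFF

Rhamnulose is absent, so CilM is inactive.
Quinate is absent, so HaxT is active.
With repressor HaxT bound, *fenN* is not transcribed.
So FenN is not produced.
Required activator FenN is absent, so *bexM* is not transcribed.
So BexM is not produced.
GixN is constitutively active in this strain.
With repressor GixN bound, *rudS* is not transcribed.
So RudS is not produced.
Required activator RudS is absent, so *purD* is not transcribed.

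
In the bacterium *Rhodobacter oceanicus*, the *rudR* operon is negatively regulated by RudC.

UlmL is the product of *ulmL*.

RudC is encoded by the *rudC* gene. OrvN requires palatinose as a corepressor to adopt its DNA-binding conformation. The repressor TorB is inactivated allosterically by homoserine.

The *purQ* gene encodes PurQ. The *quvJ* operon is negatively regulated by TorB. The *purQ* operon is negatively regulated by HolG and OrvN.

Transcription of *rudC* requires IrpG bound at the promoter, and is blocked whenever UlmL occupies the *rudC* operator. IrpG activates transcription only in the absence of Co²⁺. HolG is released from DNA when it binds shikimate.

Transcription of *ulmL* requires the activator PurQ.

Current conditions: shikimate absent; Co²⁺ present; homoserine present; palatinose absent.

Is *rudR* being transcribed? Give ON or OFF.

Shikimate is absent, so HolG is active.
Palatinose is absent, so OrvN is inactive.
With repressor HolG bound, *purQ* is not transcribed.
So PurQ is not produced.
Required activator PurQ is absent, so *ulmL* is not transcribed.
So UlmL is not produced.
Co²⁺ is present, so IrpG is inactive.
Required activator IrpG is absent, so *rudC* is not transcribed.
So RudC is not produced.
With no repressor bound, *rudR* is transcribed.

ON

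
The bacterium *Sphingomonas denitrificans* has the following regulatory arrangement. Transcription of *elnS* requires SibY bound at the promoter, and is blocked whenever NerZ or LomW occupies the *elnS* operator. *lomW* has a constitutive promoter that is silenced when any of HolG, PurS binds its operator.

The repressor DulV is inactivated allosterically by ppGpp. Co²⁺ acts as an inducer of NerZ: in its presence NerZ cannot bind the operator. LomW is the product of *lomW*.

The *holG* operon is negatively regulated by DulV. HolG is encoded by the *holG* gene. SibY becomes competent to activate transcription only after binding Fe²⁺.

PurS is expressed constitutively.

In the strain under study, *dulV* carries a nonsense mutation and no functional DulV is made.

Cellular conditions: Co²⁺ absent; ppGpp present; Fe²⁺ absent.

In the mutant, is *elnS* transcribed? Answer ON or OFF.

OFF

Fe²⁺ is absent, so SibY is inactive.
Co²⁺ is absent, so NerZ is active.
DulV is non-functional in this strain, so it has no effect.
With no repressor bound, *holG* is transcribed.
So HolG is produced and active.
PurS is produced constitutively and is active.
With repressor HolG bound, *lomW* is not transcribed.
So LomW is not produced.
With repressor NerZ bound, *elnS* is not transcribed.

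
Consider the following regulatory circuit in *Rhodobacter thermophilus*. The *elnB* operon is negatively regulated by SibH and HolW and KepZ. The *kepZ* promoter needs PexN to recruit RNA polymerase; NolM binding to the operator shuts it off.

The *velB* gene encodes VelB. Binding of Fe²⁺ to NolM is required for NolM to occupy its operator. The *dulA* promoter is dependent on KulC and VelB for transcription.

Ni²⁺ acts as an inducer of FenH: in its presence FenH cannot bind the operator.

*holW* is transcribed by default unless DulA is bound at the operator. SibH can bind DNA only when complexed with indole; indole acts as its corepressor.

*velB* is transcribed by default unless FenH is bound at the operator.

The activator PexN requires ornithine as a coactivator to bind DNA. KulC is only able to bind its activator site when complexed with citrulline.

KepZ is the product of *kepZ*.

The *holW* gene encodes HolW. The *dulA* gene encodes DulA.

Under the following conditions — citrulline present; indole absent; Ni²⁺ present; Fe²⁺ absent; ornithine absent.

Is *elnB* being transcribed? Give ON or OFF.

Indole is absent, so SibH is inactive.
Citrulline is present, so KulC is active.
Ni²⁺ is present, so FenH is inactive.
With no repressor bound, *velB* is transcribed.
So VelB is produced and active.
No repressor is bound and KulC and VelB are active, so *dulA* is transcribed.
So DulA is produced and active.
With repressor DulA bound, *holW* is not transcribed.
So HolW is not produced.
Fe²⁺ is absent, so NolM is inactive.
Ornithine is absent, so PexN is inactive.
Required activator PexN is absent, so *kepZ* is not transcribed.
So KepZ is not produced.
With no repressor bound, *elnB* is transcribed.

ON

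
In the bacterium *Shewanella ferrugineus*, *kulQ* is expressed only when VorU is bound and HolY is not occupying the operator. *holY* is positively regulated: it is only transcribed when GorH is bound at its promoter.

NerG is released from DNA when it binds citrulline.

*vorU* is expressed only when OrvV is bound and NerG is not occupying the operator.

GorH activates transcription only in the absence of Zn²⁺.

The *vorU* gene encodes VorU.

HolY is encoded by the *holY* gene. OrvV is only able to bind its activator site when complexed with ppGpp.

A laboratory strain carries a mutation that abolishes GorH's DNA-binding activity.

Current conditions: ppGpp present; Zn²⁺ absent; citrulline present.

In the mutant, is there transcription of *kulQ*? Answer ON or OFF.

GorH is non-functional in this strain, so it has no effect.
Required activator GorH is absent, so *holY* is not transcribed.
So HolY is not produced.
ppGpp is present, so OrvV is active.
Citrulline is present, so NerG is inactive.
No repressor is bound and OrvV is active, so *vorU* is transcribed.
So VorU is produced and active.
No repressor is bound and VorU is active, so *kulQ* is transcribed.

ON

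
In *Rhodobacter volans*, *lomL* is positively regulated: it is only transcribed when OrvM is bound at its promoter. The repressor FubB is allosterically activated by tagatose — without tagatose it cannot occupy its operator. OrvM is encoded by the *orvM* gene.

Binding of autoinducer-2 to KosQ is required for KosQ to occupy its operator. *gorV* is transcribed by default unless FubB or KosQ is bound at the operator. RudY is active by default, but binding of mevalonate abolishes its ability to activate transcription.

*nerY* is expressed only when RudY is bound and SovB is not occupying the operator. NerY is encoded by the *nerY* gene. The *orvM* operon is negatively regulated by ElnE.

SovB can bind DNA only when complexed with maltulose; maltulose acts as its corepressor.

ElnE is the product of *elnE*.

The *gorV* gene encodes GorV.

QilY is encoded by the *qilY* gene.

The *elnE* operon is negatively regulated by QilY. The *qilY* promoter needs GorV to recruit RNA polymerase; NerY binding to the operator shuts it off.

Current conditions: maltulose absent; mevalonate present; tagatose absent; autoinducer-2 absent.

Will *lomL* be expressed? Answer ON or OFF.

Tagatose is absent, so FubB is inactive.
Autoinducer-2 is absent, so KosQ is inactive.
With no repressor bound, *gorV* is transcribed.
So GorV is produced and active.
Maltulose is absent, so SovB is inactive.
Mevalonate is present, so RudY is inactive.
Required activator RudY is absent, so *nerY* is not transcribed.
So NerY is not produced.
No repressor is bound and GorV is active, so *qilY* is transcribed.
So QilY is produced and active.
With repressor QilY bound, *elnE* is not transcribed.
So ElnE is not produced.
With no repressor bound, *orvM* is transcribed.
So OrvM is produced and active.
No repressor is bound and OrvM is active, so *lomL* is transcribed.

ON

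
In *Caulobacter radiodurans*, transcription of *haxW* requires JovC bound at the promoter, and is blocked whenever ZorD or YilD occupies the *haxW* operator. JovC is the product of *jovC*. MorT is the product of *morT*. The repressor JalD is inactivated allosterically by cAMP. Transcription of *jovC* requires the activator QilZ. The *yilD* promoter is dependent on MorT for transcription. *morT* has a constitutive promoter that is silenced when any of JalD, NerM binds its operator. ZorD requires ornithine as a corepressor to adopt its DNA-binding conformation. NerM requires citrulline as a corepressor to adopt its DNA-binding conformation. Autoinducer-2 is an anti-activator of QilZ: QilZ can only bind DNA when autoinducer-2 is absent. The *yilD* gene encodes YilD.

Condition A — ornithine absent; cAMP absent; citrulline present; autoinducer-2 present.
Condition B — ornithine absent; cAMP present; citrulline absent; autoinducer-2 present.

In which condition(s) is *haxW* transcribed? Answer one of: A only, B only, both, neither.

neither

Condition A:
Ornithine is absent, so ZorD is inactive.
cAMP is absent, so JalD is active.
Citrulline is present, so NerM is active.
With repressor JalD bound, *morT* is not transcribed.
So MorT is not produced.
Required activator MorT is absent, so *yilD* is not transcribed.
So YilD is not produced.
Autoinducer-2 is present, so QilZ is inactive.
Required activator QilZ is absent, so *jovC* is not transcribed.
So JovC is not produced.
Required activator JovC is absent, so *haxW* is not transcribed.
→ *haxW* is OFF in A.
Condition B:
Ornithine is absent, so ZorD is inactive.
cAMP is present, so JalD is inactive.
Citrulline is absent, so NerM is inactive.
With no repressor bound, *morT* is transcribed.
So MorT is produced and active.
No repressor is bound and MorT is active, so *yilD* is transcribed.
So YilD is produced and active.
Autoinducer-2 is present, so QilZ is inactive.
Required activator QilZ is absent, so *jovC* is not transcribed.
So JovC is not produced.
With repressor YilD bound, *haxW* is not transcribed.
→ *haxW* is OFF in B.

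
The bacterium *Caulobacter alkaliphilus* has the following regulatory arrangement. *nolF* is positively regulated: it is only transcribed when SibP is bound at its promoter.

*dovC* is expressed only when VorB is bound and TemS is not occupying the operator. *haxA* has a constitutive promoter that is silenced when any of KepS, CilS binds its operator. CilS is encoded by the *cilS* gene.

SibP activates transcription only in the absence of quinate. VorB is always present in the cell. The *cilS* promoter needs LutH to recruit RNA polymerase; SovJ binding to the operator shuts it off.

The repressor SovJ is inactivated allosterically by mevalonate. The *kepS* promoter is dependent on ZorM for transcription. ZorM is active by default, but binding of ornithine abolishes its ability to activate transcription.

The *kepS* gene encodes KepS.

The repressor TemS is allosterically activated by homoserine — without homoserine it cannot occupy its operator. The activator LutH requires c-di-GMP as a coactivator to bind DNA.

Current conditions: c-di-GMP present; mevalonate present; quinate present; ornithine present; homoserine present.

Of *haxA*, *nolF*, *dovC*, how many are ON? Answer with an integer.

0

Ornithine is present, so ZorM is inactive.
Required activator ZorM is absent, so *kepS* is not transcribed.
So KepS is not produced.
Mevalonate is present, so SovJ is inactive.
c-di-GMP is present, so LutH is active.
No repressor is bound and LutH is active, so *cilS* is transcribed.
So CilS is produced and active.
With repressor CilS bound, *haxA* is not transcribed.
→ *haxA* is OFF.
Quinate is present, so SibP is inactive.
Required activator SibP is absent, so *nolF* is not transcribed.
→ *nolF* is OFF.
Homoserine is present, so TemS is active.
VorB is produced constitutively and is active.
With repressor TemS bound, *dovC* is not transcribed.
→ *dovC* is OFF.
0 of the 3 genes are transcribed.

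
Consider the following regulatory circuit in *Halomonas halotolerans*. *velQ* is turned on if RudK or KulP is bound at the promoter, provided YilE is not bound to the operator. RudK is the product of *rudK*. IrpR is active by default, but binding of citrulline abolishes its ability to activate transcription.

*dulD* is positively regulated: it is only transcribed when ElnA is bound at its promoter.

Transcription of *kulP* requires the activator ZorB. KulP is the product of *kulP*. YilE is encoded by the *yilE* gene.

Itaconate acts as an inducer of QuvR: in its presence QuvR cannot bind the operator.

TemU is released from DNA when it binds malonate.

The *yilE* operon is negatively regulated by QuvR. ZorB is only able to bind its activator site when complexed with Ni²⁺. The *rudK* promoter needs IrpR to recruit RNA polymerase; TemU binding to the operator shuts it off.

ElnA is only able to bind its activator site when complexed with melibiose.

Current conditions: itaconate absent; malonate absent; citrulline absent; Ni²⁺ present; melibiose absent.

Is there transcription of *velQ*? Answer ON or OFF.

Itaconate is absent, so QuvR is active.
With repressor QuvR bound, *yilE* is not transcribed.
So YilE is not produced.
Citrulline is absent, so IrpR is active.
Malonate is absent, so TemU is active.
With repressor TemU bound, *rudK* is not transcribed.
So RudK is not produced.
Ni²⁺ is present, so ZorB is active.
No repressor is bound and ZorB is active, so *kulP* is transcribed.
So KulP is produced and active.
Activator KulP is present, so *velQ* is transcribed.

ON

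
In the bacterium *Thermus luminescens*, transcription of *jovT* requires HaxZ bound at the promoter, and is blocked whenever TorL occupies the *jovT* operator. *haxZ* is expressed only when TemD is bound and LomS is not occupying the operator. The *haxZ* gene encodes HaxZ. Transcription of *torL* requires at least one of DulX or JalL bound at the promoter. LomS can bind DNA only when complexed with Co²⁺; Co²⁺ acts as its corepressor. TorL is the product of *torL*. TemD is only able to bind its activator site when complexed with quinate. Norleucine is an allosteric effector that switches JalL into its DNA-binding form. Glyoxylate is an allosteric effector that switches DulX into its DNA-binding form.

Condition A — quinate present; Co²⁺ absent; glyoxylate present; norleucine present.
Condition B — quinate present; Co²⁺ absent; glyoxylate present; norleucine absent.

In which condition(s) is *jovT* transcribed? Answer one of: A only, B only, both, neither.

neither

Condition A:
Quinate is present, so TemD is active.
Co²⁺ is absent, so LomS is inactive.
No repressor is bound and TemD is active, so *haxZ* is transcribed.
So HaxZ is produced and active.
Glyoxylate is present, so DulX is active.
Norleucine is present, so JalL is active.
Activator DulX is present, so *torL* is transcribed.
So TorL is produced and active.
With repressor TorL bound, *jovT* is not transcribed.
→ *jovT* is OFF in A.
Condition B:
Quinate is present, so TemD is active.
Co²⁺ is absent, so LomS is inactive.
No repressor is bound and TemD is active, so *haxZ* is transcribed.
So HaxZ is produced and active.
Glyoxylate is present, so DulX is active.
Norleucine is absent, so JalL is inactive.
Activator DulX is present, so *torL* is transcribed.
So TorL is produced and active.
With repressor TorL bound, *jovT* is not transcribed.
→ *jovT* is OFF in B.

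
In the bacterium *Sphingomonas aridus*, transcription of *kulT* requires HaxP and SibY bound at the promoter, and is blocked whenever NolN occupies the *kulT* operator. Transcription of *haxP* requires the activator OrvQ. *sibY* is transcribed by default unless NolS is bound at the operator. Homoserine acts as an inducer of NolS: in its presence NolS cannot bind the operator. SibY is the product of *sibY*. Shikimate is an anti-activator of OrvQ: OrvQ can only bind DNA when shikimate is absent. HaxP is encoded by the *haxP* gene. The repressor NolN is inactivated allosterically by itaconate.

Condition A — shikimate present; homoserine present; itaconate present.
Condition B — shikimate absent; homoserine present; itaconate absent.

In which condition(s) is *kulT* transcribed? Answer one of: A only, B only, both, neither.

Condition A:
Shikimate is present, so OrvQ is inactive.
Required activator OrvQ is absent, so *haxP* is not transcribed.
So HaxP is not produced.
Homoserine is present, so NolS is inactive.
With no repressor bound, *sibY* is transcribed.
So SibY is produced and active.
Itaconate is present, so NolN is inactive.
Required activator HaxP is absent, so *kulT* is not transcribed.
→ *kulT* is OFF in A.
Condition B:
Shikimate is absent, so OrvQ is active.
No repressor is bound and OrvQ is active, so *haxP* is transcribed.
So HaxP is produced and active.
Homoserine is present, so NolS is inactive.
With no repressor bound, *sibY* is transcribed.
So SibY is produced and active.
Itaconate is absent, so NolN is active.
With repressor NolN bound, *kulT* is not transcribed.
→ *kulT* is OFF in B.

neither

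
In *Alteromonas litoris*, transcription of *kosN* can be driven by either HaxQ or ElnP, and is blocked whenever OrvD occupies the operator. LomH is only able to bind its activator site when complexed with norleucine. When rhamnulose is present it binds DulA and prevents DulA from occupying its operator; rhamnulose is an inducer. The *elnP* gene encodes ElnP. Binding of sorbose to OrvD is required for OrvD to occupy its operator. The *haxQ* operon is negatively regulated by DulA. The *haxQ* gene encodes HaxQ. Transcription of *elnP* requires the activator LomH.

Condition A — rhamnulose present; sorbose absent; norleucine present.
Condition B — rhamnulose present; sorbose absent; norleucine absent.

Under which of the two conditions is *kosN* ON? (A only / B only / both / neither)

both

Condition A:
Rhamnulose is present, so DulA is inactive.
With no repressor bound, *haxQ* is transcribed.
So HaxQ is produced and active.
Sorbose is absent, so OrvD is inactive.
Norleucine is present, so LomH is active.
No repressor is bound and LomH is active, so *elnP* is transcribed.
So ElnP is produced and active.
Activator HaxQ is present, so *kosN* is transcribed.
→ *kosN* is ON in A.
Condition B:
Rhamnulose is present, so DulA is inactive.
With no repressor bound, *haxQ* is transcribed.
So HaxQ is produced and active.
Sorbose is absent, so OrvD is inactive.
Norleucine is absent, so LomH is inactive.
Required activator LomH is absent, so *elnP* is not transcribed.
So ElnP is not produced.
Activator HaxQ is present, so *kosN* is transcribed.
→ *kosN* is ON in B.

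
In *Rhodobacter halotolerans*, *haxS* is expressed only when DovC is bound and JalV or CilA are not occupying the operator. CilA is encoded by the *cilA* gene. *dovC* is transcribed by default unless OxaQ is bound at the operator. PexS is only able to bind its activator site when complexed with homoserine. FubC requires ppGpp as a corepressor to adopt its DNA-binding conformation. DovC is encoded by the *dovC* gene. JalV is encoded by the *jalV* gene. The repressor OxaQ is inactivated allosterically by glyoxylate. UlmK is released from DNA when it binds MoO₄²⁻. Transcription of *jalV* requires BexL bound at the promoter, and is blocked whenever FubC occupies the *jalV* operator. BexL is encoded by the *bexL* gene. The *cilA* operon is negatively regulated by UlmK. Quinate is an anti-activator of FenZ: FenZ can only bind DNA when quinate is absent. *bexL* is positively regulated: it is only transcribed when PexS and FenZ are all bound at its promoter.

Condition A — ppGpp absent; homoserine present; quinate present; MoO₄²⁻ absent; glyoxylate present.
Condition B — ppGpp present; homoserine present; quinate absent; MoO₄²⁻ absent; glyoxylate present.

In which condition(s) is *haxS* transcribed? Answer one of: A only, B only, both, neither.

both

Condition A:
ppGpp is absent, so FubC is inactive.
Homoserine is present, so PexS is active.
Quinate is present, so FenZ is inactive.
Required activator FenZ is absent, so *bexL* is not transcribed.
So BexL is not produced.
Required activator BexL is absent, so *jalV* is not transcribed.
So JalV is not produced.
MoO₄²⁻ is absent, so UlmK is active.
With repressor UlmK bound, *cilA* is not transcribed.
So CilA is not produced.
Glyoxylate is present, so OxaQ is inactive.
With no repressor bound, *dovC* is transcribed.
So DovC is produced and active.
No repressor is bound and DovC is active, so *haxS* is transcribed.
→ *haxS* is ON in A.
Condition B:
ppGpp is present, so FubC is active.
Homoserine is present, so PexS is active.
Quinate is absent, so FenZ is active.
No repressor is bound and PexS and FenZ are active, so *bexL* is transcribed.
So BexL is produced and active.
With repressor FubC bound, *jalV* is not transcribed.
So JalV is not produced.
MoO₄²⁻ is absent, so UlmK is active.
With repressor UlmK bound, *cilA* is not transcribed.
So CilA is not produced.
Glyoxylate is present, so OxaQ is inactive.
With no repressor bound, *dovC* is transcribed.
So DovC is produced and active.
No repressor is bound and DovC is active, so *haxS* is transcribed.
→ *haxS* is ON in B.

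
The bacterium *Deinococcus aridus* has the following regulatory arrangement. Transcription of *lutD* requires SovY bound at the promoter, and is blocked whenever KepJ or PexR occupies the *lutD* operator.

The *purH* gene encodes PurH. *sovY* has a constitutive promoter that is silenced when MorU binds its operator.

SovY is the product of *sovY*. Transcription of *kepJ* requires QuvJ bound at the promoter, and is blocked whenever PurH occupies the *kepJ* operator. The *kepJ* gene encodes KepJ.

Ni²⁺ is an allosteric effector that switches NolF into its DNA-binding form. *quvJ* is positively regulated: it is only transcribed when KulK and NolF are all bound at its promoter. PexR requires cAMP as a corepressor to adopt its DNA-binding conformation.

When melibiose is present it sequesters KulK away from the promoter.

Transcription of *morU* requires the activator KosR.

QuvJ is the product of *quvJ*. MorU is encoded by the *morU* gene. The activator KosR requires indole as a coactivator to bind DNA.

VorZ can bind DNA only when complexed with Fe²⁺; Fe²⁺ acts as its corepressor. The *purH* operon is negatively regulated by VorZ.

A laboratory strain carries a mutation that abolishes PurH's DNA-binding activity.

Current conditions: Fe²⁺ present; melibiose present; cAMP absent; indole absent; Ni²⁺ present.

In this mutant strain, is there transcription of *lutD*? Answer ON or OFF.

ON

PurH is non-functional in this strain, so it has no effect.
Melibiose is present, so KulK is inactive.
Ni²⁺ is present, so NolF is active.
Required activator KulK is absent, so *quvJ* is not transcribed.
So QuvJ is not produced.
Required activator QuvJ is absent, so *kepJ* is not transcribed.
So KepJ is not produced.
Indole is absent, so KosR is inactive.
Required activator KosR is absent, so *morU* is not transcribed.
So MorU is not produced.
With no repressor bound, *sovY* is transcribed.
So SovY is produced and active.
cAMP is absent, so PexR is inactive.
No repressor is bound and SovY is active, so *lutD* is transcribed.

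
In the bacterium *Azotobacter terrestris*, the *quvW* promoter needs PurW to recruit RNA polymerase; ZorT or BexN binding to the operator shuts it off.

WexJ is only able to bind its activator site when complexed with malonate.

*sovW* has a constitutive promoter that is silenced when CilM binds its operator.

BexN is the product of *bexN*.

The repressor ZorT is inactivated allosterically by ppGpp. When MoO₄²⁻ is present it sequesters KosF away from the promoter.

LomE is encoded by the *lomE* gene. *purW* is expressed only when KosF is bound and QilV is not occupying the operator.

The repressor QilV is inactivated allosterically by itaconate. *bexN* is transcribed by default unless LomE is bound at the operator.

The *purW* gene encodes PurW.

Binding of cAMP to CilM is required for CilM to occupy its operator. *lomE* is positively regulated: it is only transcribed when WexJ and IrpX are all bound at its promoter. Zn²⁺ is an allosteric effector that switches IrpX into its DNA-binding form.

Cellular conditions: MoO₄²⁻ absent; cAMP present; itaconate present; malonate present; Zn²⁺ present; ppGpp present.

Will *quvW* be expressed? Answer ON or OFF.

ON

MoO₄²⁻ is absent, so KosF is active.
Itaconate is present, so QilV is inactive.
No repressor is bound and KosF is active, so *purW* is transcribed.
So PurW is produced and active.
ppGpp is present, so ZorT is inactive.
Malonate is present, so WexJ is active.
Zn²⁺ is present, so IrpX is active.
No repressor is bound and WexJ and IrpX are active, so *lomE* is transcribed.
So LomE is produced and active.
With repressor LomE bound, *bexN* is not transcribed.
So BexN is not produced.
No repressor is bound and PurW is active, so *quvW* is transcribed.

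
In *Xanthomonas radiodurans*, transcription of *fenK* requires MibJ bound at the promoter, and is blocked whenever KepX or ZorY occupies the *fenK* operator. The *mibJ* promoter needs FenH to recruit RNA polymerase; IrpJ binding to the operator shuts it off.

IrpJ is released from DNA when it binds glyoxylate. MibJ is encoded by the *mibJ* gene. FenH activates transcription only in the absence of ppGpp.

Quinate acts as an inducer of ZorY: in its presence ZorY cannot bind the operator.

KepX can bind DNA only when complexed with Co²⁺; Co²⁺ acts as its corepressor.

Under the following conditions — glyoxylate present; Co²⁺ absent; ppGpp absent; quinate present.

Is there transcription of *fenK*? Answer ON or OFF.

ON

Co²⁺ is absent, so KepX is inactive.
Quinate is present, so ZorY is inactive.
ppGpp is absent, so FenH is active.
Glyoxylate is present, so IrpJ is inactive.
No repressor is bound and FenH is active, so *mibJ* is transcribed.
So MibJ is produced and active.
No repressor is bound and MibJ is active, so *fenK* is transcribed.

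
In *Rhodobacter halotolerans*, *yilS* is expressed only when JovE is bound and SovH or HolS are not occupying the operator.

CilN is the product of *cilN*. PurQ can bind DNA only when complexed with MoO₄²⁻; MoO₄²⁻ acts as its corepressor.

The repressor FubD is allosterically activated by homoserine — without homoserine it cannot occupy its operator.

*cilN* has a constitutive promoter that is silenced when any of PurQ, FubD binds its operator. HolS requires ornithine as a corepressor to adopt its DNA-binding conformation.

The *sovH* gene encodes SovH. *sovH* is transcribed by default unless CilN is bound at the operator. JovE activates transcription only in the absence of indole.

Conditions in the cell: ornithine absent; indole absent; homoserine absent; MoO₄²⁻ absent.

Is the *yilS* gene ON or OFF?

ON

MoO₄²⁻ is absent, so PurQ is inactive.
Homoserine is absent, so FubD is inactive.
With no repressor bound, *cilN* is transcribed.
So CilN is produced and active.
With repressor CilN bound, *sovH* is not transcribed.
So SovH is not produced.
Indole is absent, so JovE is active.
Ornithine is absent, so HolS is inactive.
No repressor is bound and JovE is active, so *yilS* is transcribed.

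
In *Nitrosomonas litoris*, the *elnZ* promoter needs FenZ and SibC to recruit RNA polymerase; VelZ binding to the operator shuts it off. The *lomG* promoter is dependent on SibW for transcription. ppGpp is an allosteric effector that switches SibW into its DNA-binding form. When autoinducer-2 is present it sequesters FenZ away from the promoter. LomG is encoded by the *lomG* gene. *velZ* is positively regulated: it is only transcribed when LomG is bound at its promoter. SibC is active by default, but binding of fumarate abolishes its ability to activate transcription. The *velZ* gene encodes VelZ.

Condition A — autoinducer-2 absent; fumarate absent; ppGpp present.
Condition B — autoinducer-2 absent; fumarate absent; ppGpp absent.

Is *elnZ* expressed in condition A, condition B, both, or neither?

B only

Condition A:
Autoinducer-2 is absent, so FenZ is active.
Fumarate is absent, so SibC is active.
ppGpp is present, so SibW is active.
No repressor is bound and SibW is active, so *lomG* is transcribed.
So LomG is produced and active.
No repressor is bound and LomG is active, so *velZ* is transcribed.
So VelZ is produced and active.
With repressor VelZ bound, *elnZ* is not transcribed.
→ *elnZ* is OFF in A.
Condition B:
Autoinducer-2 is absent, so FenZ is active.
Fumarate is absent, so SibC is active.
ppGpp is absent, so SibW is inactive.
Required activator SibW is absent, so *lomG* is not transcribed.
So LomG is not produced.
Required activator LomG is absent, so *velZ* is not transcribed.
So VelZ is not produced.
No repressor is bound and FenZ and SibC are active, so *elnZ* is transcribed.
→ *elnZ* is ON in B.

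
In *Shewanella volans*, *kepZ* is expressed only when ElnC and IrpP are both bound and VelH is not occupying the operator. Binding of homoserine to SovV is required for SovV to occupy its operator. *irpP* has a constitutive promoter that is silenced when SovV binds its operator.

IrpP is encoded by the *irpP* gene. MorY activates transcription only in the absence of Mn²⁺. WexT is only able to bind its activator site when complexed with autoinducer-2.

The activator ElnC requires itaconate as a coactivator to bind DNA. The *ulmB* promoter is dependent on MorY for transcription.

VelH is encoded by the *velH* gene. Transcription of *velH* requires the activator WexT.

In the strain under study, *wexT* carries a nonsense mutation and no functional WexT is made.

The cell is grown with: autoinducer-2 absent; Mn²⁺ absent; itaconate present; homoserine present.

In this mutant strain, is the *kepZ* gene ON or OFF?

OFF

Itaconate is present, so ElnC is active.
WexT is non-functional in this strain, so it has no effect.
Required activator WexT is absent, so *velH* is not transcribed.
So VelH is not produced.
Homoserine is present, so SovV is active.
With repressor SovV bound, *irpP* is not transcribed.
So IrpP is not produced.
Required activator IrpP is absent, so *kepZ* is not transcribed.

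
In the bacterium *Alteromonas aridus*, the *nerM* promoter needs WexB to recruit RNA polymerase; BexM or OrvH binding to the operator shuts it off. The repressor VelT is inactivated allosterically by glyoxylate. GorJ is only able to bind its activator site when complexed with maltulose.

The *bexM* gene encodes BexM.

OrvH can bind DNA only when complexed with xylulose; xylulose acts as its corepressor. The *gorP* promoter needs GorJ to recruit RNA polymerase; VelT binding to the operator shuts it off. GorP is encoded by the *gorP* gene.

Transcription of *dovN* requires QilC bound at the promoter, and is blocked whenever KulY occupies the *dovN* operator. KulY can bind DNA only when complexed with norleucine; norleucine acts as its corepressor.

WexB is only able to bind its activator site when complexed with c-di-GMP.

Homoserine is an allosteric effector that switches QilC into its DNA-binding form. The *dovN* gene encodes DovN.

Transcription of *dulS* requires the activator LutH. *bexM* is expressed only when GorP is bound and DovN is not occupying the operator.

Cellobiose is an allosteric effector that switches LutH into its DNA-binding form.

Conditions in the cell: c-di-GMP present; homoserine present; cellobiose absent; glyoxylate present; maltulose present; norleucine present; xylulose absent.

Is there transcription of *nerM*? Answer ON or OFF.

OFF

Maltulose is present, so GorJ is active.
Glyoxylate is present, so VelT is inactive.
No repressor is bound and GorJ is active, so *gorP* is transcribed.
So GorP is produced and active.
Norleucine is present, so KulY is active.
Homoserine is present, so QilC is active.
With repressor KulY bound, *dovN* is not transcribed.
So DovN is not produced.
No repressor is bound and GorP is active, so *bexM* is transcribed.
So BexM is produced and active.
Xylulose is absent, so OrvH is inactive.
c-di-GMP is present, so WexB is active.
With repressor BexM bound, *nerM* is not transcribed.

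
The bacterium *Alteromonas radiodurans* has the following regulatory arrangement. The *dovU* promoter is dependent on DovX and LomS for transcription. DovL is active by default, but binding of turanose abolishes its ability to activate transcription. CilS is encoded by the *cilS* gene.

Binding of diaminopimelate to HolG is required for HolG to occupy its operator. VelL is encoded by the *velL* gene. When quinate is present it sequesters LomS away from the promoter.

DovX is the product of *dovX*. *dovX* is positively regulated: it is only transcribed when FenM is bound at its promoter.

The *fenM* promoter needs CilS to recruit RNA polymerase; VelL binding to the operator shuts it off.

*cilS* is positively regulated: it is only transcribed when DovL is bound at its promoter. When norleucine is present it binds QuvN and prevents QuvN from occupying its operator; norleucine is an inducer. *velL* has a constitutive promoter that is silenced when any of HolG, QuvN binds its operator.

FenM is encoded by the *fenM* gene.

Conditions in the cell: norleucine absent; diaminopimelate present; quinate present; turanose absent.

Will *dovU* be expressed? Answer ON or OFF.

Diaminopimelate is present, so HolG is active.
Norleucine is absent, so QuvN is active.
With repressor HolG bound, *velL* is not transcribed.
So VelL is not produced.
Turanose is absent, so DovL is active.
No repressor is bound and DovL is active, so *cilS* is transcribed.
So CilS is produced and active.
No repressor is bound and CilS is active, so *fenM* is transcribed.
So FenM is produced and active.
No repressor is bound and FenM is active, so *dovX* is transcribed.
So DovX is produced and active.
Quinate is present, so LomS is inactive.
Required activator LomS is absent, so *dovU* is not transcribed.

OFF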